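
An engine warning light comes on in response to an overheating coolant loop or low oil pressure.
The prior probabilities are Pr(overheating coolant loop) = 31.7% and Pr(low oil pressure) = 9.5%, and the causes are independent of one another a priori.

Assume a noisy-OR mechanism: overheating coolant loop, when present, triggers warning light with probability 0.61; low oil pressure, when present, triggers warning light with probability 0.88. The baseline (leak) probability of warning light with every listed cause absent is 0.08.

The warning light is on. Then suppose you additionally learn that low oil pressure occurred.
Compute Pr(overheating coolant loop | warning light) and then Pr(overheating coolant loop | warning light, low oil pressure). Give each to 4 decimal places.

Under noisy-OR, P(warning light | causes) = 1 − (1−0.08)·∏(1−qᵢ) over the active causes.
Enumerate the 4 (overheating coolant loop, low oil pressure) configurations and weight by the priors:
  P(warning light) = 0.08*0.683*0.905 + 0.8896*0.683*0.095 + 0.6412*0.317*0.905 + 0.956944*0.317*0.095
        = 0.049449 + 0.057722 + 0.183951 + 0.028818 = 0.319940
The terms with overheating coolant loop present sum to 0.212769, so
  P(overheating coolant loop | warning light) = 0.212769 / 0.319940 ≈ 0.6650

Now also conditioning on low oil pressure=true:
For the numerator, keep only overheating coolant loop=true terms: 0.956944×0.317 = 0.303351
Denominator P(warning light | low oil pressure): 0.8896×0.683 + 0.956944×0.317 = 0.910948
Posterior = 0.303351 / 0.910948 ≈ 0.3330
Conditioning on low oil pressure lowers the posterior on overheating coolant loop: the classic explaining-away effect in a common-effect structure.

Pr(overheating coolant loop | warning light) ≈ 0.6650; Pr(overheating coolant loop | warning light, low oil pressure) ≈ 0.3330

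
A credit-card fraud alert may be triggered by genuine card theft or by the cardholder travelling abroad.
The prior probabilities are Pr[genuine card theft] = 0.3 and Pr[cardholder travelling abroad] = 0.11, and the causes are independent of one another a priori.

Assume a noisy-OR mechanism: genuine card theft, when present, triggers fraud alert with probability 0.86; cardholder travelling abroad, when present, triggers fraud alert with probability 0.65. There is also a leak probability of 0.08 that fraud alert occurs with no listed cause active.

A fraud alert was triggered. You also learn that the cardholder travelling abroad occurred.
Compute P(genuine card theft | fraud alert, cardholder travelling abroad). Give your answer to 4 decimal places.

Under noisy-OR, P(fraud alert | causes) = 1 − (1−0.08)·∏(1−qᵢ) over the active causes.
By total probability over both values of genuine card theft:
  P(fraud alert | cardholder travelling abroad) = 0.678·0.7 + 0.95492·0.3
        = 0.474600 + 0.286476 = 0.761076
Keeping only the genuine card theft-present terms gives 0.286476, so
  P(genuine card theft | fraud alert, cardholder travelling abroad) = 0.286476 / 0.761076 ≈ 0.3764

P(genuine card theft | fraud alert, cardholder travelling abroad) ≈ 0.3764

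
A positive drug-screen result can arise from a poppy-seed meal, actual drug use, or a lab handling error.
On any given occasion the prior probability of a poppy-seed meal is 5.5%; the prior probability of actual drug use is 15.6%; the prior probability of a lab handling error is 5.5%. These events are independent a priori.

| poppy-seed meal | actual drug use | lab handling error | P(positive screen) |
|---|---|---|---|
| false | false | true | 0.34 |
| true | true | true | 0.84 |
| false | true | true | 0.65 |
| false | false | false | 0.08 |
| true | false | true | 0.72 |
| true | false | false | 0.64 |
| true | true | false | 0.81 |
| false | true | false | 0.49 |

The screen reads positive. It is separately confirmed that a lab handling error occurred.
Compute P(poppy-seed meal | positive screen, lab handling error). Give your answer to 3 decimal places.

P(poppy-seed meal | positive screen, lab handling error) ≈ 0.100

Weight on poppy-seed meal=true, given the evidence: 0.033422 + 0.007207 = 0.040629
Denominator P(positive screen | lab handling error): 0.34×0.945×0.844 + 0.65×0.945×0.156 + 0.72×0.055×0.844 + 0.84×0.055×0.156 = 0.407629
P(poppy-seed meal | positive screen, lab handling error) = 0.040629/0.407629 ≈ 0.100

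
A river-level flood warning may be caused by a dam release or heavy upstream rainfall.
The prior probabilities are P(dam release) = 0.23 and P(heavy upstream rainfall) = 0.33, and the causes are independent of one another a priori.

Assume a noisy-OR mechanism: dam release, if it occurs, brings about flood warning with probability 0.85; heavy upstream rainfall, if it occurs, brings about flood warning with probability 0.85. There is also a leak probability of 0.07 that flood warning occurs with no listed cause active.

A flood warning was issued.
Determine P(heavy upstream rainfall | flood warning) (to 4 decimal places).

P(heavy upstream rainfall | flood warning) ≈ 0.6346

Under noisy-OR, P(flood warning | causes) = 1 − (1−0.07)·∏(1−qᵢ) over the active causes.
Sum P(flood warning|·) weighted by the priors over the 4 (dam release, heavy upstream rainfall) configurations:
  P(flood warning) = 0.07·0.77·0.67 + 0.8605·0.77·0.33 + 0.8605·0.23·0.67 + 0.979075·0.23·0.33
        = 0.036113 + 0.218653 + 0.132603 + 0.074312 = 0.461681
The terms with heavy upstream rainfall present sum to 0.292965, so
  P(heavy upstream rainfall | flood warning) = 0.292965 / 0.461681 ≈ 0.6346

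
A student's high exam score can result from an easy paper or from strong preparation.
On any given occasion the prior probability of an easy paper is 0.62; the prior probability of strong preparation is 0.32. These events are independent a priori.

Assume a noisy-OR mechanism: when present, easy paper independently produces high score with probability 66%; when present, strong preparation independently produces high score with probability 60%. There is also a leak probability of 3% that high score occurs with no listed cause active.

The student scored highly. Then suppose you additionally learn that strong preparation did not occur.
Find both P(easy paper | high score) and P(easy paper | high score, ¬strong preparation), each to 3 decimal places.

P(easy paper | high score) ≈ 0.847; P(easy paper | high score, ¬strong preparation) ≈ 0.973

Under noisy-OR, P(high score | causes) = 1 − (1−0.03)·∏(1−qᵢ) over the active causes.
Enumerate the 4 (easy paper, strong preparation) configurations and weight by the priors:
  P(high score) = 0.03*0.38*0.68 + 0.612*0.38*0.32 + 0.6702*0.62*0.68 + 0.86808*0.62*0.32
        = 0.007752 + 0.074419 + 0.282556 + 0.172227 = 0.536954
The terms with easy paper present sum to 0.454783, so
  P(easy paper | high score) = 0.454783 / 0.536954 ≈ 0.847

With the extra evidence:
P(high score | ¬strong preparation) = 0.03·0.38 + 0.6702·0.62 = 0.011400 + 0.415524 = 0.426924
Of this, 0.415524 comes from 0.6702·0.62 (the easy paper=true cases).
So P(easy paper | high score, ¬strong preparation) = 0.415524/0.426924 ≈ 0.973.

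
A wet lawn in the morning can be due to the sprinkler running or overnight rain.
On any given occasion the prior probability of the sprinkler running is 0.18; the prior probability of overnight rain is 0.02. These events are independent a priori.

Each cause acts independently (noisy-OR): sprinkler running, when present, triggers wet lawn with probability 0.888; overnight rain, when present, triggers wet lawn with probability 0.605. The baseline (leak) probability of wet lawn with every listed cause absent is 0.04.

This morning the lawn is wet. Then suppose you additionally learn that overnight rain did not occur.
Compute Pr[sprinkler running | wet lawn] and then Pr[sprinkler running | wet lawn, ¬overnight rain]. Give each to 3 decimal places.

Under noisy-OR, P(wet lawn | causes) = 1 − (1−0.04)·∏(1−qᵢ) over the active causes.
Weight on sprinkler running=true, given the evidence: 0.157433 + 0.003447 = 0.160880
The normalizing constant is 0.04*0.82*0.98 + 0.6208*0.82*0.02 + 0.89248*0.18*0.98 + 0.95753*0.18*0.02 = 0.203205
Posterior = 0.160880 / 0.203205 ≈ 0.792

Now condition on the additional information:
P(wet lawn | ¬overnight rain) = 0.04·0.82 + 0.89248·0.18 = 0.032800 + 0.160646 = 0.193446
The sprinkler running-present share is 0.89248·0.18 = 0.160646.
Hence the posterior is 0.160646/0.193446 ≈ 0.830.
With overnight rain excluded, sprinkler running must carry more of the explanatory weight for the wet lawn.

Pr[sprinkler running | wet lawn] ≈ 0.792; Pr[sprinkler running | wet lawn, ¬overnight rain] ≈ 0.830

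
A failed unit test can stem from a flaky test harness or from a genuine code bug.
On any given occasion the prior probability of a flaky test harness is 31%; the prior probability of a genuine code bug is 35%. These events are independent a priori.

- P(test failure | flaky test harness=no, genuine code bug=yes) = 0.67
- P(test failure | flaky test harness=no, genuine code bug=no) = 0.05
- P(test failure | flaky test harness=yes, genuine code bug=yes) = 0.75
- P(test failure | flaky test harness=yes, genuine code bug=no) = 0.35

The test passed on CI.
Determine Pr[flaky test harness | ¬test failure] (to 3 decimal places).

P(¬test failure) = 0.95·0.69·0.65 + 0.33·0.69·0.35 + 0.65·0.31·0.65 + 0.25·0.31·0.35 = 0.426075 + 0.079695 + 0.130975 + 0.027125 = 0.663870
The flaky test harness-present share is 0.130975 + 0.027125 = 0.158100.
Hence the posterior is 0.158100/0.663870 ≈ 0.238.

Pr[flaky test harness | ¬test failure] ≈ 0.238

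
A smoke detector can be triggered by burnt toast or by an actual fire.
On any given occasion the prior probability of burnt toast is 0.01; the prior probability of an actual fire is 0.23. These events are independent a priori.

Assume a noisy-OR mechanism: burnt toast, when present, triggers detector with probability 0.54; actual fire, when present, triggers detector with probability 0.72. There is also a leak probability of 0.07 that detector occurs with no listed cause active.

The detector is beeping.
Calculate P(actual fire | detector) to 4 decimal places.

P(actual fire | detector) ≈ 0.7469

Under noisy-OR, P(detector | causes) = 1 − (1−0.07)·∏(1−qᵢ) over the active causes.
Weight on actual fire=true, given the evidence: 0.168407 + 0.002024 = 0.170431
The normalizing constant is 0.07·0.99·0.77 + 0.7396·0.99·0.23 + 0.5722·0.01·0.77 + 0.880216·0.01·0.23 = 0.228198
P(actual fire | detector) = 0.170431/0.228198 ≈ 0.7469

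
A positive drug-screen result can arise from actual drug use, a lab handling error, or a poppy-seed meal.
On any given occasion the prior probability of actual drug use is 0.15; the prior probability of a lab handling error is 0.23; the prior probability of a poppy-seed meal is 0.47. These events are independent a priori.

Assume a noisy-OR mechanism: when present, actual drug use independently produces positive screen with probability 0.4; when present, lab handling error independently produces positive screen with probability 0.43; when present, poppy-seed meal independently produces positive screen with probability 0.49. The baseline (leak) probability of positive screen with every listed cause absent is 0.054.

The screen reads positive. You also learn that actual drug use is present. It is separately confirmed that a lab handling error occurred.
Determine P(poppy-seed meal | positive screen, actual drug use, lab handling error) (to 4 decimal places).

Under noisy-OR, P(positive screen | causes) = 1 − (1−0.054)·∏(1−qᵢ) over the active causes.
Weight on poppy-seed meal=true, given the evidence: 0.834999·0.47 = 0.392450
Denominator P(positive screen | actual drug use, lab handling error): 0.676468·0.53 + 0.834999·0.47 = 0.750978
Posterior = 0.392450 / 0.750978 ≈ 0.5226

P(poppy-seed meal | positive screen, actual drug use, lab handling error) ≈ 0.5226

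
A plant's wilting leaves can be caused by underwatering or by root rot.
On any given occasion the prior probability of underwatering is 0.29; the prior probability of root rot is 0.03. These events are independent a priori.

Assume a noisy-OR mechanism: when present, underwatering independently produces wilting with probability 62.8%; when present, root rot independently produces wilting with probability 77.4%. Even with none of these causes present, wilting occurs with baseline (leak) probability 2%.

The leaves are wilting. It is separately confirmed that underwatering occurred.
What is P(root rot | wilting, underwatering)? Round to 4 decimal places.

Under noisy-OR, P(wilting | causes) = 1 − (1−0.02)·∏(1−qᵢ) over the active causes.
Numerator (weight on configurations with root rot): 0.917609*0.03 = 0.027528
Denominator P(wilting | underwatering): 0.63544*0.97 + 0.917609*0.03 = 0.643905
Posterior = 0.027528 / 0.643905 ≈ 0.0428

P(root rot | wilting, underwatering) ≈ 0.0428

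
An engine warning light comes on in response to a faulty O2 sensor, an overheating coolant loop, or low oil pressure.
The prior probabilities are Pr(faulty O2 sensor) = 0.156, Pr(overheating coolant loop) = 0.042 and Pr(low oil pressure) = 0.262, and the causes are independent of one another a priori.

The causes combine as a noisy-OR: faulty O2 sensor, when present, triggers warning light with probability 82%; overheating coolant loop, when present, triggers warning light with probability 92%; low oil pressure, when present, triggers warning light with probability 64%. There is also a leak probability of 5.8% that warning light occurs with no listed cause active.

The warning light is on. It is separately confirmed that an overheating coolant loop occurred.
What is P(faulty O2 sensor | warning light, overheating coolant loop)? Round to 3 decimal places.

P(faulty O2 sensor | warning light, overheating coolant loop) ≈ 0.163

Under noisy-OR, P(warning light | causes) = 1 − (1−0.058)·∏(1−qᵢ) over the active causes.
P(warning light | overheating coolant loop) = 0.92464×0.844×0.738 + 0.97287×0.844×0.262 + 0.986435×0.156×0.738 + 0.995117×0.156×0.262 = 0.575932 + 0.215129 + 0.113566 + 0.040672 = 0.945299
Restricting to configurations with faulty O2 sensor present: 0.113566 + 0.040672 = 0.154238.
P(faulty O2 sensor | warning light, overheating coolant loop) = 0.154238 / 0.945299 ≈ 0.163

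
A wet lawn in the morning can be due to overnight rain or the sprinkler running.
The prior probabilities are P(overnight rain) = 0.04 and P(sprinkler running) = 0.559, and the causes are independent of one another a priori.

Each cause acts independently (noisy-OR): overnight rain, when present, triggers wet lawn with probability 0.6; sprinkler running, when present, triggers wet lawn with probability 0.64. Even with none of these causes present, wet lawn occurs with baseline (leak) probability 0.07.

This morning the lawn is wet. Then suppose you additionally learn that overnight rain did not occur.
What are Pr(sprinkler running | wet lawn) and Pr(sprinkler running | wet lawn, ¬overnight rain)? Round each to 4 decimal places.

Pr(sprinkler running | wet lawn) ≈ 0.9024; Pr(sprinkler running | wet lawn, ¬overnight rain) ≈ 0.9233

Under noisy-OR, P(wet lawn | causes) = 1 − (1−0.07)·∏(1−qᵢ) over the active causes.
Numerator (weight on configurations with sprinkler running): 0.356973 + 0.019366 = 0.376339
Denominator P(wet lawn): 0.07*0.96*0.441 + 0.6652*0.96*0.559 + 0.628*0.04*0.441 + 0.86608*0.04*0.559 = 0.417052
Posterior = 0.376339 / 0.417052 ≈ 0.9024

Now also conditioning on overnight rain≠true:
Sum P(wet lawn|·) weighted by the priors over both values of sprinkler running:
  P(wet lawn | ¬overnight rain) = 0.07×0.441 + 0.6652×0.559
        = 0.030870 + 0.371847 = 0.402717
Configurations with sprinkler running contribute 0.371847, so
  P(sprinkler running | wet lawn, ¬overnight rain) = 0.371847 / 0.402717 ≈ 0.9233
With overnight rain excluded, sprinkler running must carry more of the explanatory weight for the wet lawn.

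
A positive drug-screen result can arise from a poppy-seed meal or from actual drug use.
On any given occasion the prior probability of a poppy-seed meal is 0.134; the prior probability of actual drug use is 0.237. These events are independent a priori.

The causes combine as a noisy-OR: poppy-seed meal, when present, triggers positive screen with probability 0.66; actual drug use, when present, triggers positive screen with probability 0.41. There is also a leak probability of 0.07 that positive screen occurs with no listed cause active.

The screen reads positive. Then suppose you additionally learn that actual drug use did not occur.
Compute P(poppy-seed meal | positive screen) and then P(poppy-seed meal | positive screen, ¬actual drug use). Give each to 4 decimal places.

Under noisy-OR, P(positive screen | causes) = 1 − (1−0.07)·∏(1−qᵢ) over the active causes.
Numerator (weight on configurations with poppy-seed meal): 0.069913 + 0.025833 = 0.095746
The normalizing constant is 0.07×0.866×0.763 + 0.4513×0.866×0.237 + 0.6838×0.134×0.763 + 0.813442×0.134×0.237 = 0.234625
P(poppy-seed meal | positive screen) = 0.095746/0.234625 ≈ 0.4081

With the extra evidence:
P(positive screen | ¬actual drug use) = 0.07·0.866 + 0.6838·0.134 = 0.060620 + 0.091629 = 0.152249
The poppy-seed meal-present share is 0.6838·0.134 = 0.091629.
So P(poppy-seed meal | positive screen, ¬actual drug use) = 0.091629/0.152249 ≈ 0.6018.
With actual drug use excluded, poppy-seed meal must carry more of the explanatory weight for the positive screen.

P(poppy-seed meal | positive screen) ≈ 0.4081; P(poppy-seed meal | positive screen, ¬actual drug use) ≈ 0.6018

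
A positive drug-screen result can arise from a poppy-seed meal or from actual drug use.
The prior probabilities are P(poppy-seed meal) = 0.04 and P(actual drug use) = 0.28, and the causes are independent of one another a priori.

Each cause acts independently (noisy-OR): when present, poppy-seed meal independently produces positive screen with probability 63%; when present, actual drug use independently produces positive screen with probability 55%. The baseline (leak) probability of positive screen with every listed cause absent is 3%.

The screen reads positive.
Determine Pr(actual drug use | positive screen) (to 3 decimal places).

Pr(actual drug use | positive screen) ≈ 0.804

Under noisy-OR, P(positive screen | causes) = 1 − (1−0.03)·∏(1−qᵢ) over the active causes.
Numerator (weight on configurations with actual drug use): 0.151469 + 0.009391 = 0.160860
The normalizing constant is 0.03·0.96·0.72 + 0.5635·0.96·0.28 + 0.6411·0.04·0.72 + 0.838495·0.04·0.28 = 0.200060
P(actual drug use | positive screen) = 0.160860/0.200060 ≈ 0.804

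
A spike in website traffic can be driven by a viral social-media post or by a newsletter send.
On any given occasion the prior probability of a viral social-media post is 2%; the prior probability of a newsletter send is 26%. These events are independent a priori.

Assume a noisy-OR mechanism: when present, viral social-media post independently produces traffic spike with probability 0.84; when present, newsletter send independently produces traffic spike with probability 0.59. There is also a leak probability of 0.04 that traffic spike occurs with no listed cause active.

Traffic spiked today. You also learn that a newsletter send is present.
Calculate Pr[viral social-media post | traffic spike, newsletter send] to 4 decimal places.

Pr[viral social-media post | traffic spike, newsletter send] ≈ 0.0306

Under noisy-OR, P(traffic spike | causes) = 1 − (1−0.04)·∏(1−qᵢ) over the active causes.
Sum P(traffic spike|·) weighted by the priors over both values of viral social-media post:
  P(traffic spike | newsletter send) = 0.6064*0.98 + 0.937024*0.02
        = 0.594272 + 0.018740 = 0.613012
The terms with viral social-media post present sum to 0.018740, so
  P(viral social-media post | traffic spike, newsletter send) = 0.018740 / 0.613012 ≈ 0.0306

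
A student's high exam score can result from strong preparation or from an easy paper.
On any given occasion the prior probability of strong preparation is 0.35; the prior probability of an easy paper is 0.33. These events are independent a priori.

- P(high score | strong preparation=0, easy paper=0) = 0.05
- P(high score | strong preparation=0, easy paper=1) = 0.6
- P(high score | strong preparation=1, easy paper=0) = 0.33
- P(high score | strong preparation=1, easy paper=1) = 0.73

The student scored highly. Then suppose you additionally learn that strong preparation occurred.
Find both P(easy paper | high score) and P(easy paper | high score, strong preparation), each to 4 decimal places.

P(easy paper | high score) ≈ 0.6824; P(easy paper | high score, strong preparation) ≈ 0.5214

P(high score) = 0.05*0.65*0.67 + 0.6*0.65*0.33 + 0.33*0.35*0.67 + 0.73*0.35*0.33 = 0.021775 + 0.128700 + 0.077385 + 0.084315 = 0.312175
Restricting to configurations with easy paper present: 0.128700 + 0.084315 = 0.213015.
P(easy paper | high score) = 0.213015 / 0.312175 ≈ 0.6824

Now also conditioning on strong preparation=true:
Weight on easy paper=true, given the evidence: 0.73*0.33 = 0.240900
The normalizing constant is 0.33*0.67 + 0.73*0.33 = 0.462000
Posterior = 0.240900 / 0.462000 ≈ 0.5214
— strong preparation explains away the evidence for easy paper.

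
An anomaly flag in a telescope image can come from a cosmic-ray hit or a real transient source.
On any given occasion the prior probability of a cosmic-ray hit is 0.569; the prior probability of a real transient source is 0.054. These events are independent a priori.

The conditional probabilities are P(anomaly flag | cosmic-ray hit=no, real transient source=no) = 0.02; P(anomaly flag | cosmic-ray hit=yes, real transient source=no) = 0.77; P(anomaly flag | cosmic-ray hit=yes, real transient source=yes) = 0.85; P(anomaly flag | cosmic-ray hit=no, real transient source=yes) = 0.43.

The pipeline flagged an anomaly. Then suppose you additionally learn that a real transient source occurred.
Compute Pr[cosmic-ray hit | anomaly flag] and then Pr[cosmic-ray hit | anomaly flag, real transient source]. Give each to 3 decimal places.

Pr[cosmic-ray hit | anomaly flag] ≈ 0.960; Pr[cosmic-ray hit | anomaly flag, real transient source] ≈ 0.723

By total probability over the 4 (cosmic-ray hit, real transient source) configurations:
  P(anomaly flag) = 0.02×0.431×0.946 + 0.43×0.431×0.054 + 0.77×0.569×0.946 + 0.85×0.569×0.054
        = 0.008155 + 0.010008 + 0.414471 + 0.026117 = 0.458751
Configurations with cosmic-ray hit contribute 0.440588, so
  P(cosmic-ray hit | anomaly flag) = 0.440588 / 0.458751 ≈ 0.960

Now also conditioning on real transient source=true:
P(anomaly flag | real transient source) = 0.43·0.431 + 0.85·0.569 = 0.185330 + 0.483650 = 0.668980
Restricting to configurations with cosmic-ray hit present: 0.85·0.569 = 0.483650.
P(cosmic-ray hit | anomaly flag, real transient source) = 0.483650 / 0.668980 ≈ 0.723
— real transient source explains away the evidence for cosmic-ray hit.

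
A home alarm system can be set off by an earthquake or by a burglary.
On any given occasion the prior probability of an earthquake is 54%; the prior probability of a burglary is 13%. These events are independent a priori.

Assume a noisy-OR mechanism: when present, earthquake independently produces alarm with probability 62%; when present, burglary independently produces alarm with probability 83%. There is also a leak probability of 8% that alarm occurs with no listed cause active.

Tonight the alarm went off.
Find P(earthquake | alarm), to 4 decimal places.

Under noisy-OR, P(alarm | causes) = 1 − (1−0.08)·∏(1−qᵢ) over the active causes.
P(alarm) = 0.08·0.46·0.87 + 0.8436·0.46·0.13 + 0.6504·0.54·0.87 + 0.940568·0.54·0.13 = 0.032016 + 0.050447 + 0.305558 + 0.066028 = 0.454049
The earthquake-present share is 0.305558 + 0.066028 = 0.371586.
Hence the posterior is 0.371586/0.454049 ≈ 0.8184.

P(earthquake | alarm) ≈ 0.8184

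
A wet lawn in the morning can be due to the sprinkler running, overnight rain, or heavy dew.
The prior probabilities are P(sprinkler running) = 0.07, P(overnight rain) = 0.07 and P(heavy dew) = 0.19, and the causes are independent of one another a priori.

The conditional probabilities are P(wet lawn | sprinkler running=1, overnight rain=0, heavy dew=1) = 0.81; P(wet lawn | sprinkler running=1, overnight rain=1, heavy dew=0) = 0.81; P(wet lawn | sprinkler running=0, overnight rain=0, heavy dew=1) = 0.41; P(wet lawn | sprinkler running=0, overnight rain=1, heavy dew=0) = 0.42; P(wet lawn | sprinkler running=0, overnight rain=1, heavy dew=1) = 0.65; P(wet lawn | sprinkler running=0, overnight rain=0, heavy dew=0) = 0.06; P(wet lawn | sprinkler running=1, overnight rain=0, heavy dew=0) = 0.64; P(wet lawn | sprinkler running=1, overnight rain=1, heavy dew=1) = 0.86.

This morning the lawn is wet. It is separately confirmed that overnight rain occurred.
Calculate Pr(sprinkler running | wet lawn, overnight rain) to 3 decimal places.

Pr(sprinkler running | wet lawn, overnight rain) ≈ 0.117

Sum P(wet lawn|·) weighted by the priors over the 4 (sprinkler running, heavy dew) configurations:
  P(wet lawn | overnight rain) = 0.42·0.93·0.81 + 0.65·0.93·0.19 + 0.81·0.07·0.81 + 0.86·0.07·0.19
        = 0.316386 + 0.114855 + 0.045927 + 0.011438 = 0.488606
The terms with sprinkler running present sum to 0.057365, so
  P(sprinkler running | wet lawn, overnight rain) = 0.057365 / 0.488606 ≈ 0.117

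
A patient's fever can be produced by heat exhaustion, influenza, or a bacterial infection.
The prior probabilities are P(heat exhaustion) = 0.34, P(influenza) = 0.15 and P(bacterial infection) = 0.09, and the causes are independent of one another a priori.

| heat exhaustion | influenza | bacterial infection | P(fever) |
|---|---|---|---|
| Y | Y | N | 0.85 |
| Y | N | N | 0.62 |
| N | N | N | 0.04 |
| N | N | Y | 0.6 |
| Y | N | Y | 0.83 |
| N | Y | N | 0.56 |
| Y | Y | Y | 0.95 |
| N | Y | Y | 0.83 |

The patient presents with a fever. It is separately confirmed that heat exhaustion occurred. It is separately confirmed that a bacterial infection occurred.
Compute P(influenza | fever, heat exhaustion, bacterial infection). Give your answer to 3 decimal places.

P(influenza | fever, heat exhaustion, bacterial infection) ≈ 0.168

Sum P(fever|·) weighted by the priors over both values of influenza:
  P(fever | heat exhaustion, bacterial infection) = 0.83·0.85 + 0.95·0.15
        = 0.705500 + 0.142500 = 0.848000
The terms with influenza present sum to 0.142500, so
  P(influenza | fever, heat exhaustion, bacterial infection) = 0.142500 / 0.848000 ≈ 0.168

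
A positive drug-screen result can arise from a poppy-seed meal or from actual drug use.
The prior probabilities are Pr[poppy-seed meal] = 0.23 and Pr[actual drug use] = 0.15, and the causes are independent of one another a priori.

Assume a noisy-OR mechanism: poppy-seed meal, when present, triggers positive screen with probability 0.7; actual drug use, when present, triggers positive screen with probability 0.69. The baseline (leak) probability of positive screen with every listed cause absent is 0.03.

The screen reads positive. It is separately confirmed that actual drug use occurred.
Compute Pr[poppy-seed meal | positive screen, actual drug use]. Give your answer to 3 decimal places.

Under noisy-OR, P(positive screen | causes) = 1 − (1−0.03)·∏(1−qᵢ) over the active causes.
P(positive screen | actual drug use) = 0.6993·0.77 + 0.90979·0.23 = 0.538461 + 0.209252 = 0.747713
Restricting to configurations with poppy-seed meal present: 0.90979·0.23 = 0.209252.
Hence the posterior is 0.209252/0.747713 ≈ 0.280.

Pr[poppy-seed meal | positive screen, actual drug use] ≈ 0.280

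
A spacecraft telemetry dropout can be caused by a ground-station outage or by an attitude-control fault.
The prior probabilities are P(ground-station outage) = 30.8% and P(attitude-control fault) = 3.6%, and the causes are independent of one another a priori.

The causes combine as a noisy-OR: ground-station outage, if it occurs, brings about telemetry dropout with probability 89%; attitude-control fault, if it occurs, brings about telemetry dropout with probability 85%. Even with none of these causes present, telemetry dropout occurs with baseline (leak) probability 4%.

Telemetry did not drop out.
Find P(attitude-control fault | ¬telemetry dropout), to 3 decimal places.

P(attitude-control fault | ¬telemetry dropout) ≈ 0.006

Under noisy-OR, P(telemetry dropout | causes) = 1 − (1−0.04)·∏(1−qᵢ) over the active causes.
For the numerator, keep only attitude-control fault=true terms: 0.003587 + 0.000176 = 0.003763
Normalizer over all consistent configurations: 0.96·0.692·0.964 + 0.144·0.692·0.036 + 0.1056·0.308·0.964 + 0.01584·0.308·0.036 = 0.675521
P(attitude-control fault | ¬telemetry dropout) = 0.003763/0.675521 ≈ 0.006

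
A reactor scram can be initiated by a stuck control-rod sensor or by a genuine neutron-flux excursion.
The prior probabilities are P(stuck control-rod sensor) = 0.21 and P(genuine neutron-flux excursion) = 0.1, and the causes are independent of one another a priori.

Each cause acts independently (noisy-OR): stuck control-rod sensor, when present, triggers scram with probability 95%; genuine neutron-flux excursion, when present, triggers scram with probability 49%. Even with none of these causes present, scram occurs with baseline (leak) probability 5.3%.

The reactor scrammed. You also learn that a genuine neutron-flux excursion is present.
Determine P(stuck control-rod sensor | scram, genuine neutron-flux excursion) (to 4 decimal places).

P(stuck control-rod sensor | scram, genuine neutron-flux excursion) ≈ 0.3341

Under noisy-OR, P(scram | causes) = 1 − (1−0.053)·∏(1−qᵢ) over the active causes.
Sum P(scram|·) weighted by the priors over both values of stuck control-rod sensor:
  P(scram | genuine neutron-flux excursion) = 0.51703·0.79 + 0.975851·0.21
        = 0.408454 + 0.204929 = 0.613383
Keeping only the stuck control-rod sensor-present terms gives 0.204929, so
  P(stuck control-rod sensor | scram, genuine neutron-flux excursion) = 0.204929 / 0.613383 ≈ 0.3341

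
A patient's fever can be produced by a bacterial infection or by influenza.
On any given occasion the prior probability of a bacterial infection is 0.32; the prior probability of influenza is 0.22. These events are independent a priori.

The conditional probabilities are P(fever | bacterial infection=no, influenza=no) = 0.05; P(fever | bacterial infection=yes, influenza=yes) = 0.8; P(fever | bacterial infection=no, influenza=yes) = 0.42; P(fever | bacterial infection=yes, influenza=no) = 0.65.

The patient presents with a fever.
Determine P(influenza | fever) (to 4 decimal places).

P(influenza | fever) ≈ 0.3870

Sum P(fever|·) weighted by the priors over the 4 (bacterial infection, influenza) configurations:
  P(fever) = 0.05×0.68×0.78 + 0.42×0.68×0.22 + 0.65×0.32×0.78 + 0.8×0.32×0.22
        = 0.026520 + 0.062832 + 0.162240 + 0.056320 = 0.307912
Configurations with influenza contribute 0.119152, so
  P(influenza | fever) = 0.119152 / 0.307912 ≈ 0.3870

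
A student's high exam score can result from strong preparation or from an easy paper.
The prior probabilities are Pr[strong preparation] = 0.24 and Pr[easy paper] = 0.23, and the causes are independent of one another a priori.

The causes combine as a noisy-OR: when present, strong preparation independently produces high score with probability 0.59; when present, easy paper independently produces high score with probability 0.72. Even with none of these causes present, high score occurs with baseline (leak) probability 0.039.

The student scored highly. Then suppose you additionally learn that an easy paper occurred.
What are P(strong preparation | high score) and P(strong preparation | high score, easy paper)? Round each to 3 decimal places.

P(strong preparation | high score) ≈ 0.517; P(strong preparation | high score, easy paper) ≈ 0.278

Under noisy-OR, P(high score | causes) = 1 − (1−0.039)·∏(1−qᵢ) over the active causes.
Sum P(high score|·) weighted by the priors over the 4 (strong preparation, easy paper) configurations:
  P(high score) = 0.039×0.76×0.77 + 0.73092×0.76×0.23 + 0.60599×0.24×0.77 + 0.889677×0.24×0.23
        = 0.022823 + 0.127765 + 0.111987 + 0.049110 = 0.311685
The terms with strong preparation present sum to 0.161097, so
  P(strong preparation | high score) = 0.161097 / 0.311685 ≈ 0.517

Now also conditioning on easy paper=true:
Numerator (weight on configurations with strong preparation): 0.889677*0.24 = 0.213522
Normalizer over all consistent configurations: 0.73092*0.76 + 0.889677*0.24 = 0.769021
Posterior = 0.213522 / 0.769021 ≈ 0.278
Conditioning on easy paper lowers the posterior on strong preparation: the classic explaining-away effect in a common-effect structure.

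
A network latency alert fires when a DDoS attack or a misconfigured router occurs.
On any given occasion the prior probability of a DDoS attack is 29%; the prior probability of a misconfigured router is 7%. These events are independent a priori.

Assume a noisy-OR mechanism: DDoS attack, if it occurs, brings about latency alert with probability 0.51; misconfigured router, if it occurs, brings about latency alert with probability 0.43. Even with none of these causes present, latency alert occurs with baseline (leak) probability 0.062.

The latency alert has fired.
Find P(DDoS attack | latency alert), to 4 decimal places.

Under noisy-OR, P(latency alert | causes) = 1 − (1−0.062)·∏(1−qᵢ) over the active causes.
P(latency alert) = 0.062*0.71*0.93 + 0.46534*0.71*0.07 + 0.54038*0.29*0.93 + 0.738017*0.29*0.07 = 0.040939 + 0.023127 + 0.145740 + 0.014982 = 0.224788
Of this, 0.160722 comes from 0.145740 + 0.014982 (the DDoS attack=true cases).
P(DDoS attack | latency alert) = 0.160722 / 0.224788 ≈ 0.7150

P(DDoS attack | latency alert) ≈ 0.7150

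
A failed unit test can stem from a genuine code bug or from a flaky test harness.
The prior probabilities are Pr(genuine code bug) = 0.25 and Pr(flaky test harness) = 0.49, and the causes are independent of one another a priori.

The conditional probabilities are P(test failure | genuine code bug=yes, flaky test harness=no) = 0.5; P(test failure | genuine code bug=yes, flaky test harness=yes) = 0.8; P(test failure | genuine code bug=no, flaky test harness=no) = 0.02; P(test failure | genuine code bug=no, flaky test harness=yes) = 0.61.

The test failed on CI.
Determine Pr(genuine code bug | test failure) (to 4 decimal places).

Pr(genuine code bug | test failure) ≈ 0.4110

Numerator (weight on configurations with genuine code bug): 0.063750 + 0.098000 = 0.161750
The normalizing constant is 0.02*0.75*0.51 + 0.61*0.75*0.49 + 0.5*0.25*0.51 + 0.8*0.25*0.49 = 0.393575
Posterior = 0.161750 / 0.393575 ≈ 0.4110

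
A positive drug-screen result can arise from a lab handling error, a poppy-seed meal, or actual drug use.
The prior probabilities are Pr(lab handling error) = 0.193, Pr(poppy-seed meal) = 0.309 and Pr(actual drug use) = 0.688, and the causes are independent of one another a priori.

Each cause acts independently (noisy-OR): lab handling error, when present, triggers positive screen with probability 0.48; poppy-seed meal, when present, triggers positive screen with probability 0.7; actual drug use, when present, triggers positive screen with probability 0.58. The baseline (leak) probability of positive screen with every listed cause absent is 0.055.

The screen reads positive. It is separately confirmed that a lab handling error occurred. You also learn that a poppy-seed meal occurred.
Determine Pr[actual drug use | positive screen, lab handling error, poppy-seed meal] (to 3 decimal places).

Under noisy-OR, P(positive screen | causes) = 1 − (1−0.055)·∏(1−qᵢ) over the active causes.
P(positive screen | lab handling error, poppy-seed meal) = 0.85258*0.312 + 0.938084*0.688 = 0.266005 + 0.645402 = 0.911407
Of this, 0.645402 comes from 0.938084*0.688 (the actual drug use=true cases).
So P(actual drug use | positive screen, lab handling error, poppy-seed meal) = 0.645402/0.911407 ≈ 0.708.

Pr[actual drug use | positive screen, lab handling error, poppy-seed meal] ≈ 0.708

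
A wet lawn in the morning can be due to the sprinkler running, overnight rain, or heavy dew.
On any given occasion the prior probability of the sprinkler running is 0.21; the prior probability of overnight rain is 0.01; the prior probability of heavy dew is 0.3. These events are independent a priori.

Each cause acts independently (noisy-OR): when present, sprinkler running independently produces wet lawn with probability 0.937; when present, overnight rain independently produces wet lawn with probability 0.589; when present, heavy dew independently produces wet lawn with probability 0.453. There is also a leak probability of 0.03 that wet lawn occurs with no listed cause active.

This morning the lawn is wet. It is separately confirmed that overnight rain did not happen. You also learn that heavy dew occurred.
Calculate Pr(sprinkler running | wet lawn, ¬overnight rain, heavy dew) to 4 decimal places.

Pr(sprinkler running | wet lawn, ¬overnight rain, heavy dew) ≈ 0.3537

Under noisy-OR, P(wet lawn | causes) = 1 − (1−0.03)·∏(1−qᵢ) over the active causes.
Numerator (weight on configurations with sprinkler running): 0.966573×0.21 = 0.202980
Denominator P(wet lawn | ¬overnight rain, heavy dew): 0.46941×0.79 + 0.966573×0.21 = 0.573814
P(sprinkler running | wet lawn, ¬overnight rain, heavy dew) = 0.202980/0.573814 ≈ 0.3537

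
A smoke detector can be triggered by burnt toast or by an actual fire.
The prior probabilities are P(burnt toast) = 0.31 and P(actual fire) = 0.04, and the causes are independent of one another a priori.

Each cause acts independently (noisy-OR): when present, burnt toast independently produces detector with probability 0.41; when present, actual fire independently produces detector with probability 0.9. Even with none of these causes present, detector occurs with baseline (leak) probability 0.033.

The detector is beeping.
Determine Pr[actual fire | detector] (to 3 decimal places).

Pr[actual fire | detector] ≈ 0.197

Under noisy-OR, P(detector | causes) = 1 − (1−0.033)·∏(1−qᵢ) over the active causes.
For the numerator, keep only actual fire=true terms: 0.024931 + 0.011693 = 0.036624
Normalizer over all consistent configurations: 0.033*0.69*0.96 + 0.9033*0.69*0.04 + 0.42947*0.31*0.96 + 0.942947*0.31*0.04 = 0.186293
Posterior = 0.036624 / 0.186293 ≈ 0.197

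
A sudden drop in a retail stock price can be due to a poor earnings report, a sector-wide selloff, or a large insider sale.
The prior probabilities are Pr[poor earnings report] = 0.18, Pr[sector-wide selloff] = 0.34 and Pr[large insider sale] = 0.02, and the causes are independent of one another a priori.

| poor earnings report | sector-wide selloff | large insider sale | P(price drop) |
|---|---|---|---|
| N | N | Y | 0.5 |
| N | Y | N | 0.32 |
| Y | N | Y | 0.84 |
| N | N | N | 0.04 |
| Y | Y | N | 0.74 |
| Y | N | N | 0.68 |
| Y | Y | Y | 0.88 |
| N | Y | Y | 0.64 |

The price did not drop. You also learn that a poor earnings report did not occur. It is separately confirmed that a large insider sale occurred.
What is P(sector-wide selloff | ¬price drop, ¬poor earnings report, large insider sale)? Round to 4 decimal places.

By total probability over both values of sector-wide selloff:
  P(¬price drop | ¬poor earnings report, large insider sale) = 0.5·0.66 + 0.36·0.34
        = 0.330000 + 0.122400 = 0.452400
Configurations with sector-wide selloff contribute 0.122400, so
  P(sector-wide selloff | ¬price drop, ¬poor earnings report, large insider sale) = 0.122400 / 0.452400 ≈ 0.2706

P(sector-wide selloff | ¬price drop, ¬poor earnings report, large insider sale) ≈ 0.2706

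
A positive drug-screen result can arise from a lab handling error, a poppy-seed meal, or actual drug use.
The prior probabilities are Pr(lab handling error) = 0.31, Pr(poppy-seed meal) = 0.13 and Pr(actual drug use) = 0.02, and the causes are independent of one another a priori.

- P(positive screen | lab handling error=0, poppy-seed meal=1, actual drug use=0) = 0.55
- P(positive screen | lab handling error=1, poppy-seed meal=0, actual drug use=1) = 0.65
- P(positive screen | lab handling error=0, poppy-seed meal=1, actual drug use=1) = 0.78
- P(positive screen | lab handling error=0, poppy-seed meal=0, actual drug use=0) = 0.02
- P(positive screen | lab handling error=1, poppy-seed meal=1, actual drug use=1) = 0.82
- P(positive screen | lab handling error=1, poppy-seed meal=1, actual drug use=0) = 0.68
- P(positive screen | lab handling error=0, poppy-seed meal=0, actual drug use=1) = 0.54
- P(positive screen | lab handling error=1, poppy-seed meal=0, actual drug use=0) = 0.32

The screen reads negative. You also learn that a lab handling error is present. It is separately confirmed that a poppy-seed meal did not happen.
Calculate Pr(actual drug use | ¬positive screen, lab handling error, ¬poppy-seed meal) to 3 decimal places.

Pr(actual drug use | ¬positive screen, lab handling error, ¬poppy-seed meal) ≈ 0.010

P(¬positive screen | lab handling error, ¬poppy-seed meal) = 0.68*0.98 + 0.35*0.02 = 0.666400 + 0.007000 = 0.673400
Restricting to configurations with actual drug use present: 0.35*0.02 = 0.007000.
Hence the posterior is 0.007000/0.673400 ≈ 0.010.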